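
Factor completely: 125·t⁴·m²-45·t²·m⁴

5·m²·t²·(5·t-3·m)·(5·t+3·m)

Pull out the common factor 5·t²·m²; 25·t²-9·m² is a difference of squares.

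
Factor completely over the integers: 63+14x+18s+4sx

(2s+7)(2x+9)

Group as (4sx+18s) + (14x+63) = 2s(2x+9) + 7(2x+9).
Both groups share the factor (2x+9).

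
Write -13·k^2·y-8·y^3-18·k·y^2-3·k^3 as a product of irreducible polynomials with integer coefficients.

Group: k·(-3·k^2-7·k·y-4·y^2) + 2·y·(-3·k^2-7·k·y-4·y^2); both groups contain (-3·k^2-7·k·y-4·y^2), so (k+2·y) is a factor with cofactor -3·k^2-7·k·y-4·y^2.
The cofactor groups again: -3·k^2-7·k·y-4·y^2 = -k·(3·k+4·y) - y·(3·k+4·y); both groups contain (3·k+4·y), giving -(k+y)·(3·k+4·y).

-(3·k+4·y)·(k+2·y)·(k+y)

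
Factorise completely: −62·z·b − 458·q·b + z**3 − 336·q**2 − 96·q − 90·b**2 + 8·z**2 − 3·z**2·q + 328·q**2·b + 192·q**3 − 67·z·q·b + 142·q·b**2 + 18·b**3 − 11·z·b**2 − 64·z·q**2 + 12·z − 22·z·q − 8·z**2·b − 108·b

Group: z·(z**2 − 11·z·q − 10·z·b + 6·z + 24·q**2 + 35·q·b − 48·q + 9·b**2 − 54·b) + (8·q + 2·b + 2)·(z**2 − 11·z·q − 10·z·b + 6·z + 24·q**2 + 35·q·b − 48·q + 9·b**2 − 54·b); both groups contain (z**2 − 11·z·q − 10·z·b + 6·z + 24·q**2 + 35·q·b − 48·q + 9·b**2 − 54·b), so (z + 8·q + 2·b + 2) is a factor with cofactor z**2 − 11·z·q − 10·z·b + 6·z + 24·q**2 + 35·q·b − 48·q + 9·b**2 − 54·b.
The cofactor groups again: z**2 − 11·z·q − 10·z·b + 6·z + 24·q**2 + 35·q·b − 48·q + 9·b**2 − 54·b = z·(z − 3·q − b + 6) + (−8·q − 9·b)·(z − 3·q − b + 6); both groups contain (z − 3·q − b + 6), giving (z − 8·q − 9·b)·(z − 3·q − b + 6).

(z − 8·q − 9·b)·(z − 3·q − b + 6)·(z + 8·q + 2·b + 2)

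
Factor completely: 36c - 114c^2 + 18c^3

6c(3c - 1)(c - 6)

Pull out the common factor 6c, then factor the remaining trinomial.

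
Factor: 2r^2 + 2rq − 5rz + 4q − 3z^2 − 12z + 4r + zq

Group: 2r(r − 3z + q) + (z + 4)(r − 3z + q); both groups contain (r − 3z + q).

(2r + z + 4)(r − 3z + q)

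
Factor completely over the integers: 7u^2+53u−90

(7u−10)(u+9)

Need a pair with product 7·(−90) = −630 and sum 53: that's 63 and −10.
Split the middle term: 7u^2+63u − 10u−90 = 7u(u+9) − 10(u+9).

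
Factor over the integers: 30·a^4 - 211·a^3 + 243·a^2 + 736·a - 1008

Trying the rational-root candidates, a = -9/5 is a root, so (5·a + 9) is a factor; dividing leaves 6·a^3 - 53·a^2 + 144·a - 112.
Continuing, a = 4 is a root, so (a - 4) is a factor; dividing leaves 6·a^2 - 29·a + 28.
The remaining quadratic factors as (2·a - 7)(3·a - 4).

(2·a - 7)·(3·a - 4)·(5·a + 9)·(a - 4)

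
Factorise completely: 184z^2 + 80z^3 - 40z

8z(2z + 5)(5z - 1)

Pull out the common factor 8z, then factor the remaining trinomial.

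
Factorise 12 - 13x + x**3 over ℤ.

(x + 4)(x - 1)(x - 3)

Among the possible rational roots, x = 3 is a root, giving the factor (x - 3) and quotient x**2 + 3x - 4.
The remaining quadratic factors as (x + 4)(x - 1).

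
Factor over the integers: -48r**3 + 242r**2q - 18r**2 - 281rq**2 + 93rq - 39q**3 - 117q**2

-(6r - 13q)(r - 3q)(8r + q + 3)

Group: 8r(-6r**2 + 31rq - 39q**2) + (q + 3)(-6r**2 + 31rq - 39q**2); both groups contain (-6r**2 + 31rq - 39q**2), so (8r + q + 3) is a factor with cofactor -6r**2 + 31rq - 39q**2.
The cofactor groups again: -6r**2 + 31rq - 39q**2 = -r(6r - 13q) + 3q(6r - 13q); both groups contain (6r - 13q), giving -(r - 3q)(6r - 13q).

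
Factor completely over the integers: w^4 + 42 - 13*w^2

(w^2 - 6)*(w^2 - 7)

Substitute u = w^2 to get a quadratic in u, then factor.
w^2 - 6 is irreducible over ℤ (6 is not a perfect square).
w^2 - 7 is irreducible over ℤ (7 is not a perfect square).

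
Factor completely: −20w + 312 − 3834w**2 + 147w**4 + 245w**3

Testing divisors of the constant over divisors of the leading coefficient, w = −2/7 is a root, giving the factor (7w + 2) and quotient 21w**3 + 29w**2 − 556w + 156.
Continuing, w = −6 is a root, so (w + 6) is a factor; dividing leaves 21w**2 − 97w + 26.
The remaining quadratic factors as (7w − 2)(3w − 13).

(3w − 13)(7w + 2)(7w − 2)(w + 6)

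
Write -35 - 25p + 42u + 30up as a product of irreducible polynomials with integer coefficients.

Group as (30up + 42u) + (-25p - 35) = 6u(5p + 7) - 5(5p + 7).
Both groups share the factor (5p + 7).

(5p + 7)(6u - 5)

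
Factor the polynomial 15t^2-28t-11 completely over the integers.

(3t+1)(5t-11)

Need a pair with product 15·(-11) = -165 and sum -28: that's 5 and -33.
Split the middle term: 15t^2+5t - 33t-11 = 5t(3t+1) - 11(3t+1).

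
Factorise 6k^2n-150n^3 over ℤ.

Every term has a factor of 6n. Then k^2-25n^2 = (k)² − (5n)².

6n(k+5n)(k-5n)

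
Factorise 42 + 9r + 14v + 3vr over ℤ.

(3r + 14)(v + 3)

Group as (3vr + 14v) + (9r + 42) = v(3r + 14) + 3(3r + 14).
Both groups share the factor (3r + 14).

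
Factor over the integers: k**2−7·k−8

(k+1)·(k−8)

Two integers with product −8 and sum −7 are −8 and 1.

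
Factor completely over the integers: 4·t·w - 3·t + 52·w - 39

Group as (4·t·w - 3·t) + (52·w - 39) = t·(4·w - 3) + 13·(4·w - 3).
Both groups share the factor (4·w - 3).

(4·w - 3)·(t + 13)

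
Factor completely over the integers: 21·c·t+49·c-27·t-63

Group as (21·c·t+49·c) + (-27·t-63) = 7·c·(3·t+7) - 9·(3·t+7).
Both groups share the factor (3·t+7).

(3·t+7)·(7·c-9)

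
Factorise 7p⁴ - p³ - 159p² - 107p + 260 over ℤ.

By the rational root theorem, p = -13/7 is a root, giving the factor (7p + 13) and quotient p³ - 2p² - 19p + 20.
Next, p = -4 is a root, so (p + 4) is a factor; dividing leaves p² - 6p + 5.
The remaining quadratic factors as (p - 1)(p - 5).

(7p + 13)(p + 4)(p - 1)(p - 5)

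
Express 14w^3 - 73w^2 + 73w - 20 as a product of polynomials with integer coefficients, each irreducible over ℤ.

(2w - 1)(7w - 5)(w - 4)

Among the possible rational roots, w = 4 is a root, giving the factor (w - 4) and quotient 14w^2 - 17w + 5.
The remaining quadratic factors as (2w - 1)(7w - 5).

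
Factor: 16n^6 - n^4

Every term has a factor of n^4; factoring it out leaves 16n^2 - 1.
Recognize a difference of squares with the parts 4n and 1.

n^4(4n + 1)(4n - 1)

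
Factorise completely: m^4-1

(m+1)(m-1)(m^2+1)

Difference of squares twice: with A = m and B = 1, A⁴ − B⁴ = (A² − B²)(A² + B²), and A² − B² factors again.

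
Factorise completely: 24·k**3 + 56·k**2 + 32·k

Pull out the common factor 8·k, then factor the remaining trinomial.

8·k·(3·k + 4)·(k + 1)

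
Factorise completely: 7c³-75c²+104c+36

Trying the rational-root candidates, c = 9 is a root, so (c-9) divides it; the quotient is 7c²-12c-4.
The remaining quadratic factors as (c-2)(7c+2).

(7c+2)(c-2)(c-9)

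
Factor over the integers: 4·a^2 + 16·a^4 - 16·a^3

4·a^2·(2·a - 1)^2

Factor out 4·a^2 first: what remains is 4·a^2 - 4·a + 1.
Recognize a perfect-square trinomial with the parts 1 and 2·a.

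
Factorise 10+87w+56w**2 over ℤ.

(7w+10)(8w+1)

Need a pair with product 56·10 = 560 and sum 87: that's 80 and 7.
Split the middle term: 56w**2+80w + 7w+10 = 8w(7w+10) + (7w+10).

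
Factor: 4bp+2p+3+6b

(2b+1)(2p+3)

Group as (4bp+6b) + (2p+3) = 2b(2p+3) + (2p+3).
Both groups share the factor (2p+3).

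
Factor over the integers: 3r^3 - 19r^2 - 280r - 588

(3r + 14)(r + 3)(r - 14)

Testing divisors of the constant over divisors of the leading coefficient, r = -14/3 is a root, so (3r + 14) divides it; the quotient is r^2 - 11r - 42.
The remaining quadratic factors as (r + 3)(r - 14).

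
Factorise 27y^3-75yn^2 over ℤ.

3y(3y-5n)(3y+5n)

Pull out the common factor 3y; 9y^2-25n^2 is a difference of squares.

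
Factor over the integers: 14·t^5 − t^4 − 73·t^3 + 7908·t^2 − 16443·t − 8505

Among the possible rational roots, t = −3/7 is a root, so (7·t + 3) divides it; the quotient is 2·t^4 − t^3 − 10·t^2 + 1134·t − 2835.
Then t = −9 is a root, so (t + 9) divides it; the quotient is 2·t^3 − 19·t^2 + 161·t − 315.
Next, t = 5/2 is a root, so (2·t − 5) divides it; the quotient is t^2 − 7·t + 63.
The quadratic t^2 − 7·t + 63 has discriminant −203 < 0 and is irreducible over ℤ.

(2·t − 5)·(7·t + 3)·(t + 9)·(t^2 − 7·t + 63)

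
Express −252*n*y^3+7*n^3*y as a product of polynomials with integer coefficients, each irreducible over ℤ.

Pull out the common factor 7*n*y; n^2−36*y^2 is a difference of squares.

7*n*y*(n+6*y)*(n−6*y)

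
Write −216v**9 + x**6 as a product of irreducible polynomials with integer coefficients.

Recognize a difference of cubes with the parts x**2 and 6v**3.

−(6v**3 − x**2)(36v**6 + 6v**3x**2 + x**4)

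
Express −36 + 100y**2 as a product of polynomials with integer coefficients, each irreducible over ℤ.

4(5y + 3)(5y − 3)

Every term has a factor of 4. Then 25y**2 − 9 = (5y)² − (3)².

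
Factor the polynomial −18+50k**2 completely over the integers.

Pull out the common factor 2; 25k**2−9 is a difference of squares.

2(5k+3)(5k−3)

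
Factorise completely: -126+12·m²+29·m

Need a pair with product 12·(-126) = -1512 and sum 29: that's -27 and 56.
Split the middle term: 12·m²-27·m + 56·m-126 = 3·m·(4·m-9) + 14·(4·m-9).

(3·m+14)·(4·m-9)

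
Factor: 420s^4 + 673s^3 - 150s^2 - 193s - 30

(3s + 5)(4s + 1)(5s - 3)(7s + 2)

By the rational root theorem, s = -1/4 is a root, so (4s + 1) is a factor; dividing leaves 105s^3 + 142s^2 - 73s - 30.
Continuing, s = -5/3 is a root, so (3s + 5) divides it; the quotient is 35s^2 - 11s - 6.
The remaining quadratic factors as (7s + 2)(5s - 3).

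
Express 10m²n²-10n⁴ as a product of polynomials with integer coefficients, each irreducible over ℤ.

10n²(m+n)(m-n)

Pull out the common factor 10n²; m²-n² is a difference of squares.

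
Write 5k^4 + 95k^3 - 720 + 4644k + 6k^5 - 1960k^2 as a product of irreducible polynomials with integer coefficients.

(6k - 1)(k - 3)(k - 4)(k^2 + 8k + 60)

Trying the rational-root candidates, k = 1/6 is a root, so (6k - 1) divides it; the quotient is k^4 + k^3 + 16k^2 - 324k + 720.
Next, k = 3 is a root, so (k - 3) is a factor; dividing leaves k^3 + 4k^2 + 28k - 240.
Continuing, k = 4 is a root, so (k - 4) is a factor; dividing leaves k^2 + 8k + 60.
The quadratic k^2 + 8k + 60 has discriminant -176 < 0 and is irreducible over ℤ.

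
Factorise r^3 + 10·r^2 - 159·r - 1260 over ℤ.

Among the possible rational roots, r = -7 is a root, so (r + 7) is a factor; dividing leaves r^2 + 3·r - 180.
The remaining quadratic factors as (r + 15)(r - 12).

(r + 15)·(r + 7)·(r - 12)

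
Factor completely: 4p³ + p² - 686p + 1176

Among the possible rational roots, p = 7/4 is a root, so (4p - 7) is a factor; dividing leaves p² + 2p - 168.
The remaining quadratic factors as (p - 12)(p + 14).

(4p - 7)(p + 14)(p - 12)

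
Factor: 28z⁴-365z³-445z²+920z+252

By the rational root theorem, z = 14 is a root, giving the factor (z-14) and quotient 28z³+27z²-67z-18.
Continuing, z = -2 is a root, so (z+2) is a factor; dividing leaves 28z²-29z-9.
The remaining quadratic factors as (7z-9)(4z+1).

(4z+1)(7z-9)(z+2)(z-14)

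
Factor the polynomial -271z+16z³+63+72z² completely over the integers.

(4z-1)(4z-9)(z+7)

By the rational root theorem, z = -7 is a root, so (z+7) divides it; the quotient is 16z²-40z+9.
The remaining quadratic factors as (4z-1)(4z-9).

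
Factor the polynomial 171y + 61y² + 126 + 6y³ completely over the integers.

(6y + 7)(y + 3)(y + 6)

By the rational root theorem, y = −3 is a root, so (y + 3) is a factor; dividing leaves 6y² + 43y + 42.
The remaining quadratic factors as (y + 6)(6y + 7).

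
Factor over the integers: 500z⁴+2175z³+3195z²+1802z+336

(4z+7)(5z+2)(5z+3)(5z+8)

By the rational root theorem, z = -8/5 is a root, so (5z+8) divides it; the quotient is 100z³+275z²+199z+42.
Next, z = -3/5 is a root, giving the factor (5z+3) and quotient 20z²+43z+14.
The remaining quadratic factors as (4z+7)(5z+2).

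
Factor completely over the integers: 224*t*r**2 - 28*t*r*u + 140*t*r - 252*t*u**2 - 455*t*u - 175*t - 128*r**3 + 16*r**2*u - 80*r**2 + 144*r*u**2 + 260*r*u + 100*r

(7*t - 4*r)*(4*r + 4*u + 5)*(8*r - 9*u - 5)

Group: 4*r*(56*t*r - 63*t*u - 35*t - 32*r**2 + 36*r*u + 20*r) + (4*u + 5)*(56*t*r - 63*t*u - 35*t - 32*r**2 + 36*r*u + 20*r); both groups contain (56*t*r - 63*t*u - 35*t - 32*r**2 + 36*r*u + 20*r), so (4*r + 4*u + 5) is a factor with cofactor 56*t*r - 63*t*u - 35*t - 32*r**2 + 36*r*u + 20*r.
The cofactor groups again: 56*t*r - 63*t*u - 35*t - 32*r**2 + 36*r*u + 20*r = 8*r*(7*t - 4*r) + (-9*u - 5)*(7*t - 4*r); both groups contain (7*t - 4*r), giving (8*r - 9*u - 5)*(7*t - 4*r).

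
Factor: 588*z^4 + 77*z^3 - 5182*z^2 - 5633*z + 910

Testing divisors of the constant over divisors of the leading coefficient, z = -7/4 is a root, giving the factor (4*z + 7) and quotient 147*z^3 - 238*z^2 - 879*z + 130.
Continuing, z = 10/3 is a root, so (3*z - 10) divides it; the quotient is 49*z^2 + 84*z - 13.
The remaining quadratic factors as (7*z + 13)(7*z - 1).

(3*z - 10)*(4*z + 7)*(7*z + 13)*(7*z - 1)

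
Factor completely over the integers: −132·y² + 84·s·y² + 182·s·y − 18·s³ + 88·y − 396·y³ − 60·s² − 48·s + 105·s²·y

Group: 3·s·(−6·s² + 47·s·y − 12·s − 66·y² + 22·y) + (6·y + 4)·(−6·s² + 47·s·y − 12·s − 66·y² + 22·y); both groups contain (−6·s² + 47·s·y − 12·s − 66·y² + 22·y), so (3·s + 6·y + 4) is a factor with cofactor −6·s² + 47·s·y − 12·s − 66·y² + 22·y.
The cofactor groups again: −6·s² + 47·s·y − 12·s − 66·y² + 22·y = −6·s·(s − 6·y + 2) + 11·y·(s − 6·y + 2); both groups contain (s − 6·y + 2), giving −(6·s − 11·y)·(s − 6·y + 2).

−(3·s + 6·y + 4)·(6·s − 11·y)·(s − 6·y + 2)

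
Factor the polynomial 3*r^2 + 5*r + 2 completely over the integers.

Need a pair with product 3·2 = 6 and sum 5: that's 3 and 2.
Split the middle term: 3*r^2 + 3*r + 2*r + 2 = 3*r*(r + 1) + 2*(r + 1).

(3*r + 2)*(r + 1)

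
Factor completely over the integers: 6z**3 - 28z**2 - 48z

Pull out the common factor 2z, then factor the remaining trinomial.

2z(3z + 4)(z - 6)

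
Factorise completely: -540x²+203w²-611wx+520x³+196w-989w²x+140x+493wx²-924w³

-(11w-8x+4)(12w+13x-7)(7w+5x)

Group: 7w(-132w²-47wx+29w+104x²-108x+28) + 5x(-132w²-47wx+29w+104x²-108x+28); both groups contain (-132w²-47wx+29w+104x²-108x+28), so (7w+5x) is a factor with cofactor -132w²-47wx+29w+104x²-108x+28.
The cofactor groups again: -132w²-47wx+29w+104x²-108x+28 = -11w(12w+13x-7) + (8x-4)(12w+13x-7); both groups contain (12w+13x-7), giving -(11w-8x+4)(12w+13x-7).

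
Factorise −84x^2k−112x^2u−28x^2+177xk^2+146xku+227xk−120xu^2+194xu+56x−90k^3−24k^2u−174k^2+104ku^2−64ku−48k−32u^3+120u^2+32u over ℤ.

Group: 3k(−28x^2+59xk−30xu+56x−30k^2+32ku−48k−8u^2+32u) + (4u+1)(−28x^2+59xk−30xu+56x−30k^2+32ku−48k−8u^2+32u); both groups contain (−28x^2+59xk−30xu+56x−30k^2+32ku−48k−8u^2+32u), so (3k+4u+1) is a factor with cofactor −28x^2+59xk−30xu+56x−30k^2+32ku−48k−8u^2+32u.
The cofactor groups again: −28x^2+59xk−30xu+56x−30k^2+32ku−48k−8u^2+32u = −4x(7x−6k+4u) + (5k−2u+8)(7x−6k+4u); both groups contain (7x−6k+4u), giving −(4x−5k+2u−8)(7x−6k+4u).

−(4x−5k+2u−8)(7x−6k+4u)(3k+4u+1)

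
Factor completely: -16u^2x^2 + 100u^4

4u^2(5u + 2x)(5u - 2x)

Pull out the common factor 4u^2; 25u^2 - 4x^2 is a difference of squares.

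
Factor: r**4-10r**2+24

(r+2)(r-2)(r**2-6)

Substitute u = r**2 to get a quadratic in u, then factor.
r**2-4 is a difference of squares.
r**2-6 is irreducible over ℤ (6 is not a perfect square).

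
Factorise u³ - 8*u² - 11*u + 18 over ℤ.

By the rational root theorem, u = 9 is a root, so (u - 9) divides it; the quotient is u² + u - 2.
The remaining quadratic factors as (u - 1)(u + 2).

(u + 2)*(u - 1)*(u - 9)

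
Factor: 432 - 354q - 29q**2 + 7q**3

(7q - 8)(q + 6)(q - 9)

Testing divisors of the constant over divisors of the leading coefficient, q = 9 is a root, so (q - 9) divides it; the quotient is 7q**2 + 34q - 48.
The remaining quadratic factors as (q + 6)(7q - 8).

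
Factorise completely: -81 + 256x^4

(4x + 3)(4x - 3)(16x^2 + 9)

Difference of squares twice: with A = 4x and B = 3, A⁴ − B⁴ = (A² − B²)(A² + B²), and A² − B² factors again.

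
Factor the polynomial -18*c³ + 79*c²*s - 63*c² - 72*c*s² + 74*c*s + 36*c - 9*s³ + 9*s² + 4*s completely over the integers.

-(2*c - 3*s - 1)*(9*c + s)*(c - 3*s + 4)

Group: 2*c*(-9*c² + 26*c*s - 36*c + 3*s² - 4*s) + (-3*s - 1)*(-9*c² + 26*c*s - 36*c + 3*s² - 4*s); both groups contain (-9*c² + 26*c*s - 36*c + 3*s² - 4*s), so (2*c - 3*s - 1) is a factor with cofactor -9*c² + 26*c*s - 36*c + 3*s² - 4*s.
The cofactor groups again: -9*c² + 26*c*s - 36*c + 3*s² - 4*s = -c*(9*c + s) + (3*s - 4)*(9*c + s); both groups contain (9*c + s), giving -(c - 3*s + 4)*(9*c + s).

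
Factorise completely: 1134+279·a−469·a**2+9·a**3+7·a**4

By the rational root theorem, a = 2 is a root, giving the factor (a−2) and quotient 7·a**3+23·a**2−423·a−567.
Then a = −9 is a root, giving the factor (a+9) and quotient 7·a**2−40·a−63.
The remaining quadratic factors as (7·a+9)(a−7).

(7·a+9)·(a+9)·(a−2)·(a−7)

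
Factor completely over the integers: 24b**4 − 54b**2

Every term has a factor of 6b**2. Then 4b**2 − 9 = (2b)² − (3)².

6b**2(2b + 3)(2b − 3)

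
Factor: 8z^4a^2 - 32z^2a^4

8a^2z^2(z - 2a)(z + 2a)

Factor out 8z^2a^2, leaving z^2 - 4a^2, which is a difference of two squares.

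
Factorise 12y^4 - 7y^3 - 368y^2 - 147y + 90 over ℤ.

(3y - 1)(4y + 3)(y + 5)(y - 6)

Among the possible rational roots, y = 1/3 is a root, so (3y - 1) divides it; the quotient is 4y^3 - y^2 - 123y - 90.
Next, y = -5 is a root, giving the factor (y + 5) and quotient 4y^2 - 21y - 18.
The remaining quadratic factors as (y - 6)(4y + 3).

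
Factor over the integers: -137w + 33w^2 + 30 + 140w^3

(4w - 1)(5w + 6)(7w - 5)

Testing divisors of the constant over divisors of the leading coefficient, w = -6/5 is a root, so (5w + 6) divides it; the quotient is 28w^2 - 27w + 5.
The remaining quadratic factors as (4w - 1)(7w - 5).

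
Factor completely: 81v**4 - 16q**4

(3v - 2q)(3v + 2q)(9v**2 + 4q**2)

(3v)⁴ − (2q)⁴ = ((3v)² − (2q)²)((3v)² + (2q)²); the first factor splits again, the second (9v**2 + 4q**2) is irreducible.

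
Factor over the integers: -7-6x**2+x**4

Substitute u = x**2 to get a quadratic in u, then factor.
x**2+1 is irreducible over ℤ (sum of squares).
x**2-7 is irreducible over ℤ (7 is not a perfect square).

(x**2+1)(x**2-7)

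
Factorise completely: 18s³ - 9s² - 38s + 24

Trying the rational-root candidates, s = 4/3 is a root, giving the factor (3s - 4) and quotient 6s² + 5s - 6.
The remaining quadratic factors as (3s - 2)(2s + 3).

(2s + 3)(3s - 2)(3s - 4)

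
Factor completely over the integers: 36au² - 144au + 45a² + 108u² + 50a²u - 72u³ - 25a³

-(5a + 6u - 9)(5a - 6u)(a - 2u)

Group: 5a(-5a² + 4au + 9a + 12u² - 18u) - 6u(-5a² + 4au + 9a + 12u² - 18u); both groups contain (-5a² + 4au + 9a + 12u² - 18u), so (5a - 6u) is a factor with cofactor -5a² + 4au + 9a + 12u² - 18u.
The cofactor groups again: -5a² + 4au + 9a + 12u² - 18u = -a(5a + 6u - 9) + 2u(5a + 6u - 9); both groups contain (5a + 6u - 9), giving -(a - 2u)(5a + 6u - 9).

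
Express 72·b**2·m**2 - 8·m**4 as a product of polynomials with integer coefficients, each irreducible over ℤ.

8·m**2·(3·b + m)·(3·b - m)

Every term has a factor of 8·m**2. Then 9·b**2 - m**2 = (3·b)² − (m)².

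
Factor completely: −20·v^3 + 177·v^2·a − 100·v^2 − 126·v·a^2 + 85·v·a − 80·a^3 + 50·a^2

Group: 5·v·(−4·v^2 + 37·v·a − 20·v − 40·a^2 + 25·a) + 2·a·(−4·v^2 + 37·v·a − 20·v − 40·a^2 + 25·a); both groups contain (−4·v^2 + 37·v·a − 20·v − 40·a^2 + 25·a), so (5·v + 2·a) is a factor with cofactor −4·v^2 + 37·v·a − 20·v − 40·a^2 + 25·a.
The cofactor groups again: −4·v^2 + 37·v·a − 20·v − 40·a^2 + 25·a = −4·v·(v − 8·a + 5) + 5·a·(v − 8·a + 5); both groups contain (v − 8·a + 5), giving −(4·v − 5·a)·(v − 8·a + 5).

−(4·v − 5·a)·(v − 8·a + 5)·(5·v + 2·a)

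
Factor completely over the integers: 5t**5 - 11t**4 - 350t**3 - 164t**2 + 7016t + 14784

Testing divisors of the constant over divisors of the leading coefficient, t = 8 is a root, giving the factor (t - 8) and quotient 5t**4 + 29t**3 - 118t**2 - 1108t - 1848.
Continuing, t = 6 is a root, so (t - 6) is a factor; dividing leaves 5t**3 + 59t**2 + 236t + 308.
Continuing, t = -14/5 is a root, so (5t + 14) is a factor; dividing leaves t**2 + 9t + 22.
The quadratic t**2 + 9t + 22 has discriminant -7 < 0 and is irreducible over ℤ.

(5t + 14)(t - 6)(t - 8)(t**2 + 9t + 22)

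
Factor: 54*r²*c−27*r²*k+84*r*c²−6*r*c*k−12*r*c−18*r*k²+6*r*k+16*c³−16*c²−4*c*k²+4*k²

(9*r+2*c−2)*(2*c−k)*(3*r+4*c+2*k)

Group: 9*r*(6*r*c−3*r*k+8*c²−2*k²) + (2*c−2)*(6*r*c−3*r*k+8*c²−2*k²); both groups contain (6*r*c−3*r*k+8*c²−2*k²), so (9*r+2*c−2) is a factor with cofactor 6*r*c−3*r*k+8*c²−2*k².
The cofactor groups again: 6*r*c−3*r*k+8*c²−2*k² = 3*r*(2*c−k) + (4*c+2*k)*(2*c−k); both groups contain (2*c−k), giving (3*r+4*c+2*k)*(2*c−k).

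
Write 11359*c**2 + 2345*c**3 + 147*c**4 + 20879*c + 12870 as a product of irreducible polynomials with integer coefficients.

Testing divisors of the constant over divisors of the leading coefficient, c = -11/3 is a root, so (3*c + 11) is a factor; dividing leaves 49*c**3 + 602*c**2 + 1579*c + 1170.
Next, c = -13/7 is a root, so (7*c + 13) is a factor; dividing leaves 7*c**2 + 73*c + 90.
The remaining quadratic factors as (7*c + 10)(c + 9).

(3*c + 11)*(7*c + 10)*(7*c + 13)*(c + 9)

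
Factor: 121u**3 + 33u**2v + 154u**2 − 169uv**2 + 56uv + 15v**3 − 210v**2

(11u + 15v)(11u − v + 14)(u − v)

Group: 11u(11u**2 − 12uv + 14u + v**2 − 14v) + 15v(11u**2 − 12uv + 14u + v**2 − 14v); both groups contain (11u**2 − 12uv + 14u + v**2 − 14v), so (11u + 15v) is a factor with cofactor 11u**2 − 12uv + 14u + v**2 − 14v.
The cofactor groups again: 11u**2 − 12uv + 14u + v**2 − 14v = 11u(u − v) + (−v + 14)(u − v); both groups contain (u − v), giving (11u − v + 14)(u − v).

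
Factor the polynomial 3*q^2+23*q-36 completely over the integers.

Need a pair with product 3·(-36) = -108 and sum 23: that's -4 and 27.
Split the middle term: 3*q^2-4*q + 27*q-36 = q*(3*q-4) + 9*(3*q-4).

(3*q-4)*(q+9)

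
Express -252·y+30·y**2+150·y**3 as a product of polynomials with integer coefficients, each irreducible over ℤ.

6·y·(5·y+7)·(5·y-6)

Pull out the common factor 6·y, then factor the remaining trinomial.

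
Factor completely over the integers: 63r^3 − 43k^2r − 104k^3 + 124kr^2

Group: 8k(−13k^2 − 20kr − 7r^2) − 9r(−13k^2 − 20kr − 7r^2); both groups contain (−13k^2 − 20kr − 7r^2), so (8k − 9r) is a factor with cofactor −13k^2 − 20kr − 7r^2.
The cofactor groups again: −13k^2 − 20kr − 7r^2 = −k(13k + 7r) − r(13k + 7r); both groups contain (13k + 7r), giving −(k + r)(13k + 7r).

−(13k + 7r)(8k − 9r)(k + r)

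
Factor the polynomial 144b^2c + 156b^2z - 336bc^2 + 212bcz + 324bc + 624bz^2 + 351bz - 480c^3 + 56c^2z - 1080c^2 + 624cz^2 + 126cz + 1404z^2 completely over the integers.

Group: 12c(12b^2 - 28bc + 48bz + 27b - 40c^2 + 48cz - 90c + 108z) + 13z(12b^2 - 28bc + 48bz + 27b - 40c^2 + 48cz - 90c + 108z); both groups contain (12b^2 - 28bc + 48bz + 27b - 40c^2 + 48cz - 90c + 108z), so (12c + 13z) is a factor with cofactor 12b^2 - 28bc + 48bz + 27b - 40c^2 + 48cz - 90c + 108z.
The cofactor groups again: 12b^2 - 28bc + 48bz + 27b - 40c^2 + 48cz - 90c + 108z = 3b(4b + 4c + 9) + (-10c + 12z)(4b + 4c + 9); both groups contain (4b + 4c + 9), giving (3b - 10c + 12z)(4b + 4c + 9).

(12c + 13z)(3b - 10c + 12z)(4b + 4c + 9)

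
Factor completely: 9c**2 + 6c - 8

Need a pair with product 9·(-8) = -72 and sum 6: that's -6 and 12.
Split the middle term: 9c**2 - 6c + 12c - 8 = 3c(3c - 2) + 4(3c - 2).

(3c + 4)(3c - 2)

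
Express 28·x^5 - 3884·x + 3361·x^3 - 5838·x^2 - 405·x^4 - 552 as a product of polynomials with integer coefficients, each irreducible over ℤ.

(4·x + 1)·(7·x + 2)·(x - 3)·(x^2 - 12·x + 92)

Among the possible rational roots, x = -1/4 is a root, so (4·x + 1) is a factor; dividing leaves 7·x^4 - 103·x^3 + 866·x^2 - 1676·x - 552.
Then x = 3 is a root, so (x - 3) divides it; the quotient is 7·x^3 - 82·x^2 + 620·x + 184.
Then x = -2/7 is a root, so (7·x + 2) divides it; the quotient is x^2 - 12·x + 92.
The quadratic x^2 - 12·x + 92 has discriminant -224 < 0 and is irreducible over ℤ.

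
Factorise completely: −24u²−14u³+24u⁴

Pull out the common factor 2u², then factor the remaining trinomial.

2u²(3u−4)(4u+3)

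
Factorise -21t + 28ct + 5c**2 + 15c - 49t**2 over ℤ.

Group: 5c(c + 7t + 3) - 7t(c + 7t + 3); both groups contain (c + 7t + 3).

(5c - 7t)(c + 7t + 3)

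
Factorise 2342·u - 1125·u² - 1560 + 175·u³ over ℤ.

(5·u - 12)·(5·u - 13)·(7·u - 10)

By the rational root theorem, u = 12/5 is a root, giving the factor (5·u - 12) and quotient 35·u² - 141·u + 130.
The remaining quadratic factors as (7·u - 10)(5·u - 13).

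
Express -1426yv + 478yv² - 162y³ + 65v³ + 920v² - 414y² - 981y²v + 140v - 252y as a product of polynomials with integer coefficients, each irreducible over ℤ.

-(9y - 5v)(2y + 13v + 2)(9y + v + 14)

Group: 9y(-18y² - 119yv - 46y - 13v² - 184v - 28) - 5v(-18y² - 119yv - 46y - 13v² - 184v - 28); both groups contain (-18y² - 119yv - 46y - 13v² - 184v - 28), so (9y - 5v) is a factor with cofactor -18y² - 119yv - 46y - 13v² - 184v - 28.
The cofactor groups again: -18y² - 119yv - 46y - 13v² - 184v - 28 = -2y(9y + v + 14) + (-13v - 2)(9y + v + 14); both groups contain (9y + v + 14), giving -(2y + 13v + 2)(9y + v + 14).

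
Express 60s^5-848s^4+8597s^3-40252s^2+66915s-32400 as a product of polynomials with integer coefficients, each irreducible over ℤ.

Testing divisors of the constant over divisors of the leading coefficient, s = 9/2 is a root, giving the factor (2s-9) and quotient 30s^4-289s^3+2998s^2-6635s+3600.
Then s = 5/6 is a root, giving the factor (6s-5) and quotient 5s^3-44s^2+463s-720.
Next, s = 9/5 is a root, giving the factor (5s-9) and quotient s^2-7s+80.
The quadratic s^2-7s+80 has discriminant -271 < 0 and is irreducible over ℤ.

(2s-9)(5s-9)(6s-5)(s^2-7s+80)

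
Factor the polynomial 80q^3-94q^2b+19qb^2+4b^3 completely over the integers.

(5q-4b)(2q-b)(8q+b)

Group: 5q(16q^2-6qb-b^2) - 4b(16q^2-6qb-b^2); both groups contain (16q^2-6qb-b^2), so (5q-4b) is a factor with cofactor 16q^2-6qb-b^2.
The cofactor groups again: 16q^2-6qb-b^2 = 2q(8q+b) - b(8q+b); both groups contain (8q+b), giving (2q-b)(8q+b).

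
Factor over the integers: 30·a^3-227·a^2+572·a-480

(2·a-5)·(3·a-8)·(5·a-12)

By the rational root theorem, a = 5/2 is a root, so (2·a-5) is a factor; dividing leaves 15·a^2-76·a+96.
The remaining quadratic factors as (5·a-12)(3·a-8).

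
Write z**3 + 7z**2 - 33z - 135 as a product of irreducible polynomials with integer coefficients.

(z + 3)(z + 9)(z - 5)

Testing divisors of the constant over divisors of the leading coefficient, z = -9 is a root, so (z + 9) is a factor; dividing leaves z**2 - 2z - 15.
The remaining quadratic factors as (z + 3)(z - 5).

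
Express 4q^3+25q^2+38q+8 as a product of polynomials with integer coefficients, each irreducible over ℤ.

Trying the rational-root candidates, q = −2 is a root, giving the factor (q+2) and quotient 4q^2+17q+4.
The remaining quadratic factors as (q+4)(4q+1).

(4q+1)(q+2)(q+4)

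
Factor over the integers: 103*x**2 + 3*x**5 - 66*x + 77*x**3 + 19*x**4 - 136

(3*x + 4)*(x + 2)*(x - 1)*(x**2 + 4*x + 17)

Testing divisors of the constant over divisors of the leading coefficient, x = 1 is a root, so (x - 1) divides it; the quotient is 3*x**4 + 22*x**3 + 99*x**2 + 202*x + 136.
Next, x = -2 is a root, so (x + 2) is a factor; dividing leaves 3*x**3 + 16*x**2 + 67*x + 68.
Continuing, x = -4/3 is a root, giving the factor (3*x + 4) and quotient x**2 + 4*x + 17.
The quadratic x**2 + 4*x + 17 has discriminant -52 < 0 and is irreducible over ℤ.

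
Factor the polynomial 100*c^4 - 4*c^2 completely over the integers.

4*c^2*(5*c + 1)*(5*c - 1)

Pull out the common factor 4*c^2; 25*c^2 - 1 is a difference of squares.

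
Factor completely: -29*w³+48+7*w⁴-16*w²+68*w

Among the possible rational roots, w = -6/7 is a root, giving the factor (7*w+6) and quotient w³-5*w²+2*w+8.
Next, w = 4 is a root, giving the factor (w-4) and quotient w²-w-2.
The remaining quadratic factors as (w+1)(w-2).

(7*w+6)*(w+1)*(w-2)*(w-4)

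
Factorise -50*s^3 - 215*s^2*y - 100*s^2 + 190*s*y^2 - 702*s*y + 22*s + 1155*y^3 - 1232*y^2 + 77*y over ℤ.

-(2*s + 7*y)*(5*s + 15*y - 1)*(5*s - 11*y + 11)

Group: 5*s*(-10*s^2 - 13*s*y - 22*s + 77*y^2 - 77*y) + (15*y - 1)*(-10*s^2 - 13*s*y - 22*s + 77*y^2 - 77*y); both groups contain (-10*s^2 - 13*s*y - 22*s + 77*y^2 - 77*y), so (5*s + 15*y - 1) is a factor with cofactor -10*s^2 - 13*s*y - 22*s + 77*y^2 - 77*y.
The cofactor groups again: -10*s^2 - 13*s*y - 22*s + 77*y^2 - 77*y = -5*s*(2*s + 7*y) + (11*y - 11)*(2*s + 7*y); both groups contain (2*s + 7*y), giving -(5*s - 11*y + 11)*(2*s + 7*y).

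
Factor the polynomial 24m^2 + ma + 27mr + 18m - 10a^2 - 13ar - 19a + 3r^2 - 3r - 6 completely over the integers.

Group: 3m(8m - 5a + r - 2) + (2a + 3r + 3)(8m - 5a + r - 2); both groups contain (8m - 5a + r - 2).

(8m - 5a + r - 2)(3m + 2a + 3r + 3)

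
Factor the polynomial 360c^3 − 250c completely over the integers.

Every term has a factor of 10c. Then 36c^2 − 25 = (6c)² − (5)².

10c(6c + 5)(6c − 5)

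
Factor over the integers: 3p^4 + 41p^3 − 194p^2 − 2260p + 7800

Testing divisors of the constant over divisors of the leading coefficient, p = −10 is a root, so (p + 10) is a factor; dividing leaves 3p^3 + 11p^2 − 304p + 780.
Then p = 10/3 is a root, so (3p − 10) is a factor; dividing leaves p^2 + 7p − 78.
The remaining quadratic factors as (p − 6)(p + 13).

(3p − 10)(p + 10)(p + 13)(p − 6)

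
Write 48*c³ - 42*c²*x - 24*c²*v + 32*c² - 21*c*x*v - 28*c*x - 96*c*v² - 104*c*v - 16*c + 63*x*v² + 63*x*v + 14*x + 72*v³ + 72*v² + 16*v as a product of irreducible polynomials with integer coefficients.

(2*c + 3*v + 2)*(3*c - 3*v - 1)*(8*c - 7*x - 8*v)

Group: 2*c*(24*c² - 21*c*x - 48*c*v - 8*c + 21*x*v + 7*x + 24*v² + 8*v) + (3*v + 2)*(24*c² - 21*c*x - 48*c*v - 8*c + 21*x*v + 7*x + 24*v² + 8*v); both groups contain (24*c² - 21*c*x - 48*c*v - 8*c + 21*x*v + 7*x + 24*v² + 8*v), so (2*c + 3*v + 2) is a factor with cofactor 24*c² - 21*c*x - 48*c*v - 8*c + 21*x*v + 7*x + 24*v² + 8*v.
The cofactor groups again: 24*c² - 21*c*x - 48*c*v - 8*c + 21*x*v + 7*x + 24*v² + 8*v = 3*c*(8*c - 7*x - 8*v) + (-3*v - 1)*(8*c - 7*x - 8*v); both groups contain (8*c - 7*x - 8*v), giving (3*c - 3*v - 1)*(8*c - 7*x - 8*v).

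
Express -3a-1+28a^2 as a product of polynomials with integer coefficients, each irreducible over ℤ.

(4a-1)(7a+1)

Need a pair with product 28·(-1) = -28 and sum -3: that's -7 and 4.
Split the middle term: 28a^2-7a + 4a-1 = 7a(4a-1) + (4a-1).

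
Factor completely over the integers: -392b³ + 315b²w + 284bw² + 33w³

Group: 8b(-49b² - 28bw - 3w²) - 11w(-49b² - 28bw - 3w²); both groups contain (-49b² - 28bw - 3w²), so (8b - 11w) is a factor with cofactor -49b² - 28bw - 3w².
The cofactor groups again: -49b² - 28bw - 3w² = -7b(7b + 3w) - w(7b + 3w); both groups contain (7b + 3w), giving -(7b + w)(7b + 3w).

-(7b + 3w)(7b + w)(8b - 11w)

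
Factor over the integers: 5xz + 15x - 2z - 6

Group as (5xz + 15x) + (-2z - 6) = 5x(z + 3) - 2(z + 3).
Both groups share the factor (z + 3).

(5x - 2)(z + 3)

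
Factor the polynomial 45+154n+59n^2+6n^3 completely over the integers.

(2n+9)(3n+1)(n+5)

Trying the rational-root candidates, n = -5 is a root, so (n+5) divides it; the quotient is 6n^2+29n+9.
The remaining quadratic factors as (3n+1)(2n+9).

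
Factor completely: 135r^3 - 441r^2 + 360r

9r(3r - 5)(5r - 8)

Pull out the common factor 9r, then factor the remaining trinomial.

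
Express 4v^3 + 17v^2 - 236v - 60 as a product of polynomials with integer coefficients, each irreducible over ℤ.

Among the possible rational roots, v = -1/4 is a root, so (4v + 1) divides it; the quotient is v^2 + 4v - 60.
The remaining quadratic factors as (v + 10)(v - 6).

(4v + 1)(v + 10)(v - 6)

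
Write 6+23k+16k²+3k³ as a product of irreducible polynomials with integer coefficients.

(3k+1)(k+2)(k+3)

By the rational root theorem, k = −3 is a root, so (k+3) divides it; the quotient is 3k²+7k+2.
The remaining quadratic factors as (3k+1)(k+2).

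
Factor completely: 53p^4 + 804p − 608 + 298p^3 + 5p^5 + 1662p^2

(5p − 2)(p + 1)(p + 8)(p^2 + 2p + 38)

By the rational root theorem, p = 2/5 is a root, giving the factor (5p − 2) and quotient p^4 + 11p^3 + 64p^2 + 358p + 304.
Continuing, p = −1 is a root, so (p + 1) divides it; the quotient is p^3 + 10p^2 + 54p + 304.
Next, p = −8 is a root, so (p + 8) is a factor; dividing leaves p^2 + 2p + 38.
The quadratic p^2 + 2p + 38 has discriminant −148 < 0 and is irreducible over ℤ.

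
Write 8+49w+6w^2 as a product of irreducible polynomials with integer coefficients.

Need a pair with product 6·8 = 48 and sum 49: that's 48 and 1.
Split the middle term: 6w^2+48w + w+8 = 6w(w+8) + (w+8).

(6w+1)(w+8)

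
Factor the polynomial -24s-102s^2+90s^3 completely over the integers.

6s(3s-4)(5s+1)

Pull out the common factor 6s, then factor the remaining trinomial.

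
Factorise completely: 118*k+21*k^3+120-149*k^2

(3*k-5)*(7*k+4)*(k-6)

Among the possible rational roots, k = -4/7 is a root, so (7*k+4) divides it; the quotient is 3*k^2-23*k+30.
The remaining quadratic factors as (k-6)(3*k-5).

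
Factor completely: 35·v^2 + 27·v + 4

(5·v + 1)·(7·v + 4)

Need a pair with product 35·4 = 140 and sum 27: that's 7 and 20.
Split the middle term: 35·v^2 + 7·v + 20·v + 4 = 7·v·(5·v + 1) + 4·(5·v + 1).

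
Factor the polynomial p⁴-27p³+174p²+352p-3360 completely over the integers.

Trying the rational-root candidates, p = 5 is a root, so (p-5) is a factor; dividing leaves p³-22p²+64p+672.
Then p = -4 is a root, so (p+4) is a factor; dividing leaves p²-26p+168.
The remaining quadratic factors as (p-12)(p-14).

(p+4)(p-12)(p-14)(p-5)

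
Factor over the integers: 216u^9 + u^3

u^3(6u^2 + 1)(36u^4 − 6u^2 + 1)

Pull out the common factor u^3, leaving 216u^6 + 1.
Recognize a sum of cubes with the parts 1 and 6u^2.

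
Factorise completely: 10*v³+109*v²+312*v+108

(2*v+9)*(5*v+2)*(v+6)

Among the possible rational roots, v = -2/5 is a root, giving the factor (5*v+2) and quotient 2*v²+21*v+54.
The remaining quadratic factors as (v+6)(2*v+9).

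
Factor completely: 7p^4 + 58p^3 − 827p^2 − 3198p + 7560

(7p − 12)(p + 14)(p + 5)(p − 9)

Testing divisors of the constant over divisors of the leading coefficient, p = −14 is a root, giving the factor (p + 14) and quotient 7p^3 − 40p^2 − 267p + 540.
Then p = −5 is a root, giving the factor (p + 5) and quotient 7p^2 − 75p + 108.
The remaining quadratic factors as (p − 9)(7p − 12).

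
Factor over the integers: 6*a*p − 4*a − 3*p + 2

(2*a − 1)*(3*p − 2)

Group as (6*a*p − 4*a) + (−3*p + 2) = 2*a*(3*p − 2) − (3*p − 2).
Both groups share the factor (3*p − 2).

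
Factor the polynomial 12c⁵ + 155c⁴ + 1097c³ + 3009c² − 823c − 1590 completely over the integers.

(3c + 2)(4c − 3)(c + 5)(c² + 8c + 53)

Trying the rational-root candidates, c = −5 is a root, so (c + 5) divides it; the quotient is 12c⁴ + 95c³ + 622c² − 101c − 318.
Continuing, c = −2/3 is a root, so (3c + 2) divides it; the quotient is 4c³ + 29c² + 188c − 159.
Continuing, c = 3/4 is a root, giving the factor (4c − 3) and quotient c² + 8c + 53.
The quadratic c² + 8c + 53 has discriminant −148 < 0 and is irreducible over ℤ.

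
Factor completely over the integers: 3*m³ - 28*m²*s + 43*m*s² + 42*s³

(3*m + 2*s)*(m - 3*s)*(m - 7*s)

Group: m*(3*m² - 19*m*s - 14*s²) - 3*s*(3*m² - 19*m*s - 14*s²); both groups contain (3*m² - 19*m*s - 14*s²), so (m - 3*s) is a factor with cofactor 3*m² - 19*m*s - 14*s².
The cofactor groups again: 3*m² - 19*m*s - 14*s² = 3*m*(m - 7*s) + 2*s*(m - 7*s); both groups contain (m - 7*s), giving (3*m + 2*s)*(m - 7*s).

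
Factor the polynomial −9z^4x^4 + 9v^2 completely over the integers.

−9(z^2x^2 − v)(z^2x^2 + v)

Pull out the common factor 9, leaving −z^4x^4 + v^2.
Recognize a difference of squares with the parts v and z^2x^2.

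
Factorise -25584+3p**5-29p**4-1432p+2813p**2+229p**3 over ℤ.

(3p+13)(p+4)(p-3)(p**2-15p+164)

Trying the rational-root candidates, p = -13/3 is a root, giving the factor (3p+13) and quotient p**4-14p**3+137p**2+344p-1968.
Next, p = -4 is a root, giving the factor (p+4) and quotient p**3-18p**2+209p-492.
Then p = 3 is a root, giving the factor (p-3) and quotient p**2-15p+164.
The quadratic p**2-15p+164 has discriminant -431 < 0 and is irreducible over ℤ.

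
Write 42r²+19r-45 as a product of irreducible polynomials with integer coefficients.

(6r-5)(7r+9)

Need a pair with product 42·(-45) = -1890 and sum 19: that's -35 and 54.
Split the middle term: 42r²-35r + 54r-45 = 7r(6r-5) + 9(6r-5).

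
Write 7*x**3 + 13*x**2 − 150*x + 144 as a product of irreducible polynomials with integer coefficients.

Among the possible rational roots, x = −6 is a root, so (x + 6) divides it; the quotient is 7*x**2 − 29*x + 24.
The remaining quadratic factors as (x − 3)(7*x − 8).

(7*x − 8)*(x + 6)*(x − 3)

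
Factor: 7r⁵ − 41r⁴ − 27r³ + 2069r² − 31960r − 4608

Testing divisors of the constant over divisors of the leading coefficient, r = −1/7 is a root, so (7r + 1) divides it; the quotient is r⁴ − 6r³ − 3r² + 296r − 4608.
Next, r = −8 is a root, so (r + 8) divides it; the quotient is r³ − 14r² + 109r − 576.
Continuing, r = 9 is a root, giving the factor (r − 9) and quotient r² − 5r + 64.
The quadratic r² − 5r + 64 has discriminant −231 < 0 and is irreducible over ℤ.

(7r + 1)(r + 8)(r − 9)(r² − 5r + 64)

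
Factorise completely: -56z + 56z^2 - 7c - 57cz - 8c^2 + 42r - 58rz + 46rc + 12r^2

Group: 6r(2r + 8c - 7z + 7) + (-c - 8z)(2r + 8c - 7z + 7); both groups contain (2r + 8c - 7z + 7).

(6r - c - 8z)(2r + 8c - 7z + 7)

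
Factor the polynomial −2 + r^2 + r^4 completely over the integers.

(r + 1)(r − 1)(r^2 + 2)

Substitute u = r^2 to get a quadratic in u, then factor.
r^2 + 2 is irreducible over ℤ (always positive, so no real roots).
r^2 − 1 is a difference of squares.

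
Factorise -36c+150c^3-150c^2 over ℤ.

6c(5c+1)(5c-6)

Pull out the common factor 6c, then factor the remaining trinomial.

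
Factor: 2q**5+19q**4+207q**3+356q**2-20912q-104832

(2q+13)(q+7)(q-8)(q**2+4q+144)

Among the possible rational roots, q = 8 is a root, so (q-8) is a factor; dividing leaves 2q**4+35q**3+487q**2+4252q+13104.
Next, q = -7 is a root, giving the factor (q+7) and quotient 2q**3+21q**2+340q+1872.
Next, q = -13/2 is a root, so (2q+13) divides it; the quotient is q**2+4q+144.
The quadratic q**2+4q+144 has discriminant -560 < 0 and is irreducible over ℤ.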